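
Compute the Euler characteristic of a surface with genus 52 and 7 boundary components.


chi = 2 - 2g - b
= 2 - 2*52 - 7
= 2 - 104 - 7 = -109

-109


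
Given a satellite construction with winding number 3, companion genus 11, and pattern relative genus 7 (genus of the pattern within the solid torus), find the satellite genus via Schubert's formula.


Schubert: g(satellite) = g_rel(pattern) + |winding| * g(companion),
where g_rel(pattern) is the genus of the pattern relative to the solid torus.
= 7 + 3 * 11
= 7 + 33 = 40

40


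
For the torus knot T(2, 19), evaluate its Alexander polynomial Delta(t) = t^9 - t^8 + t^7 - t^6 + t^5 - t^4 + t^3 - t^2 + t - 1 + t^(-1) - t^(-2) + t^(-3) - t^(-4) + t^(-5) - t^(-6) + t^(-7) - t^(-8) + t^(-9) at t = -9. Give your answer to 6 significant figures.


Substituting t = -9 into Delta(t) = t^9 - t^8 + t^7 - t^6 + t^5 - t^4 + t^3 - t^2 + t - 1 + t^(-1) - t^(-2) + t^(-3) - t^(-4) + t^(-5) - t^(-6) + t^(-7) - t^(-8) + t^(-9):
Term values: (-387420489) + (-43046721) + (-4782969) + (-531441) + (-59049) + (-6561) + (-729) + (-81) + (-9) + (-1) + (-0.111111) + (-0.0123457) + (-0.00137174) + (-0.000152416) + (-1.69351e-05) + (-1.88168e-06) + (-2.09075e-07) + (-2.32306e-08) + (-2.58117e-09)
Sum = -435848050.1
Rounded to 6 significant figures: -4.35848e+08

-4.35848e+08


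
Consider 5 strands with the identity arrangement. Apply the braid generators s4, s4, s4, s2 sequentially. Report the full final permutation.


Starting with identity [1, 2, 3, 4, 5].
Apply generators in sequence:
  After s4: [1, 2, 3, 5, 4]
  After s4: [1, 2, 3, 4, 5]
  After s4: [1, 2, 3, 5, 4]
  After s2: [1, 3, 2, 5, 4]
Final permutation: [1, 3, 2, 5, 4]

[1, 3, 2, 5, 4]


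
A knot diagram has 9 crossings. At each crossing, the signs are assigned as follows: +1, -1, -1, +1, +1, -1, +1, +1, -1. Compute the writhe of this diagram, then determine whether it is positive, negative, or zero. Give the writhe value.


Step 1: Count positive crossings (+1).
Positive crossings: 5
Step 2: Count negative crossings (-1).
Negative crossings: 4
Step 3: Writhe = (positive) - (negative)
w = 5 - 4 = 1
Step 4: |w| = 1, and w is positive

1


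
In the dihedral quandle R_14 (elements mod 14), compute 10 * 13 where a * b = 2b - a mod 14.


10 * 13 = 2*13 - 10 mod 14
= 26 - 10 mod 14
= 16 mod 14 = 2

2


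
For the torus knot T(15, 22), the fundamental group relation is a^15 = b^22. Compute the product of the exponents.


The relation is a^15 = b^22.
Product of exponents = 15 * 22
= 330

330


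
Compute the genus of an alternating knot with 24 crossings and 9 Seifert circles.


For alternating knots, g = (c - s + 1)/2.
= (24 - 9 + 1)/2
= 16/2 = 8

8


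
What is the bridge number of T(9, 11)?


The bridge number of T(p,q) is min(p,q).
min(9, 11) = 9

9


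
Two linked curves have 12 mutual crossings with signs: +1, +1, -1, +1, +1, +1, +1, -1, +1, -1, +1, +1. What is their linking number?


Step 1: Count positive crossings: 9
Step 2: Count negative crossings: 3
Step 3: Sum of signs = 9 - 3 = 6
Step 4: Linking number = sum/2 = 6/2 = 3

3


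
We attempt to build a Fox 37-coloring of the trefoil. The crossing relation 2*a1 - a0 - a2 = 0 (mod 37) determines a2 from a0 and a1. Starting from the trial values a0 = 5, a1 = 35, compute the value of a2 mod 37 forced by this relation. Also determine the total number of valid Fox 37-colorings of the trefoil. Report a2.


Step 1: Apply the given crossing relation 2*a1 - a0 - a2 = 0 (mod 37).
  a2 = 2*a1 - a0 mod 37
  a2 = 2*35 - 5 mod 37
  a2 = 70 - 5 mod 37
  a2 = 65 mod 37 = 28
Step 2: The trefoil has determinant 3.
  Number of Fox p-colorings (p prime) is p^2 if p = 3, else p.
  Since 37 does not divide 3, only trivial (constant) colorings exist.
  (So the trial a0 = 5, a1 = 35 with a0 != a1 does NOT extend to a valid coloring of the whole trefoil: the other two crossing relations require 3*(a1 - a0) = 0 (mod 37), which fails.)
  Total colorings = 37
Step 3: a2 = 28, total Fox 37-colorings = 37

28


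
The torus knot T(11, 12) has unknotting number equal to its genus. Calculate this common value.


For a torus knot T(p,q), both the unknotting number and genus equal (p-1)(q-1)/2.
= (11-1)(12-1)/2
= 10*11/2
= 110/2 = 55

55


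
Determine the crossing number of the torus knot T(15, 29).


For a torus knot T(p, q) with gcd(p,q)=1,
the crossing number is min(p*(q-1), q*(p-1)).
p*(q-1) = 15*28 = 420
q*(p-1) = 29*14 = 406
min(420, 406) = 406

406


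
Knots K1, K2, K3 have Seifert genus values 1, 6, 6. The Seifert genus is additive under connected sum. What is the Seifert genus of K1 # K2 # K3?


The Seifert genus is additive under connected sum.
Seifert genus(K1 # K2 # K3) = (1) + (6) + (6)
= 13

13


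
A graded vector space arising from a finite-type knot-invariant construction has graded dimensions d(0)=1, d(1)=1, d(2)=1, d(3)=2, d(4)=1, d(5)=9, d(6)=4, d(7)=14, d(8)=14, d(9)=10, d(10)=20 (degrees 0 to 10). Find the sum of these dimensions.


Total dimension = d(0) + d(1) + ... + d(10)
= 1 + 1 + 1 + 2 + 1 + 9 + 4 + 14 + 14 + 10 + 20
= 77

77


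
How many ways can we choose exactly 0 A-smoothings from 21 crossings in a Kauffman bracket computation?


We choose which 0 of 21 crossings get A-smoothings.
C(21, 0) = 21! / (0! * 21!)
= 1

1


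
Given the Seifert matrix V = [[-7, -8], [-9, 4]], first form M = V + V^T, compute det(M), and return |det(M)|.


Step 1: Form V + V^T where V = [[-7, -8], [-9, 4]]
  V^T = [[-7, -9], [-8, 4]]
  V + V^T = [[-14, -17], [-17, 8]]
Step 2: det(V + V^T) = (-14)*8 - (-17)*(-17)
  = -112 - 289 = -401
Step 3: Knot determinant = |det(V + V^T)| = |-401| = 401

401


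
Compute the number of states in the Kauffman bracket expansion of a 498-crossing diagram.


Each crossing contributes 2 choices (A-smoothing or B-smoothing).
Total states = 2^498 = 818347651974035467503297424206899788054160511510766197370822842024033449101168638720817523081476039287721671031890017752304314136471348263332131897344

818347651974035467503297424206899788054160511510766197370822842024033449101168638720817523081476039287721671031890017752304314136471348263332131897344


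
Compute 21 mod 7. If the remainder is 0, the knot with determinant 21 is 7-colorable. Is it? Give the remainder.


Step 1: A knot is p-colorable if and only if p divides its determinant.
Step 2: Compute 21 mod 7.
21 = 3 * 7 + 0
Step 3: 21 mod 7 = 0
Step 4: The knot is 7-colorable: yes

0


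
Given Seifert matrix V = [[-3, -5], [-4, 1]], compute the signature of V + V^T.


Step 1: V + V^T = [[-6, -9], [-9, 2]]
Step 2: trace = -4, det = -93
Step 3: Discriminant = (-4)^2 - 4*(-93) = 388
Step 4: Eigenvalues: 7.84886, -11.8489
Step 5: Signature = (# positive eigenvalues) - (# negative eigenvalues) = 0

0


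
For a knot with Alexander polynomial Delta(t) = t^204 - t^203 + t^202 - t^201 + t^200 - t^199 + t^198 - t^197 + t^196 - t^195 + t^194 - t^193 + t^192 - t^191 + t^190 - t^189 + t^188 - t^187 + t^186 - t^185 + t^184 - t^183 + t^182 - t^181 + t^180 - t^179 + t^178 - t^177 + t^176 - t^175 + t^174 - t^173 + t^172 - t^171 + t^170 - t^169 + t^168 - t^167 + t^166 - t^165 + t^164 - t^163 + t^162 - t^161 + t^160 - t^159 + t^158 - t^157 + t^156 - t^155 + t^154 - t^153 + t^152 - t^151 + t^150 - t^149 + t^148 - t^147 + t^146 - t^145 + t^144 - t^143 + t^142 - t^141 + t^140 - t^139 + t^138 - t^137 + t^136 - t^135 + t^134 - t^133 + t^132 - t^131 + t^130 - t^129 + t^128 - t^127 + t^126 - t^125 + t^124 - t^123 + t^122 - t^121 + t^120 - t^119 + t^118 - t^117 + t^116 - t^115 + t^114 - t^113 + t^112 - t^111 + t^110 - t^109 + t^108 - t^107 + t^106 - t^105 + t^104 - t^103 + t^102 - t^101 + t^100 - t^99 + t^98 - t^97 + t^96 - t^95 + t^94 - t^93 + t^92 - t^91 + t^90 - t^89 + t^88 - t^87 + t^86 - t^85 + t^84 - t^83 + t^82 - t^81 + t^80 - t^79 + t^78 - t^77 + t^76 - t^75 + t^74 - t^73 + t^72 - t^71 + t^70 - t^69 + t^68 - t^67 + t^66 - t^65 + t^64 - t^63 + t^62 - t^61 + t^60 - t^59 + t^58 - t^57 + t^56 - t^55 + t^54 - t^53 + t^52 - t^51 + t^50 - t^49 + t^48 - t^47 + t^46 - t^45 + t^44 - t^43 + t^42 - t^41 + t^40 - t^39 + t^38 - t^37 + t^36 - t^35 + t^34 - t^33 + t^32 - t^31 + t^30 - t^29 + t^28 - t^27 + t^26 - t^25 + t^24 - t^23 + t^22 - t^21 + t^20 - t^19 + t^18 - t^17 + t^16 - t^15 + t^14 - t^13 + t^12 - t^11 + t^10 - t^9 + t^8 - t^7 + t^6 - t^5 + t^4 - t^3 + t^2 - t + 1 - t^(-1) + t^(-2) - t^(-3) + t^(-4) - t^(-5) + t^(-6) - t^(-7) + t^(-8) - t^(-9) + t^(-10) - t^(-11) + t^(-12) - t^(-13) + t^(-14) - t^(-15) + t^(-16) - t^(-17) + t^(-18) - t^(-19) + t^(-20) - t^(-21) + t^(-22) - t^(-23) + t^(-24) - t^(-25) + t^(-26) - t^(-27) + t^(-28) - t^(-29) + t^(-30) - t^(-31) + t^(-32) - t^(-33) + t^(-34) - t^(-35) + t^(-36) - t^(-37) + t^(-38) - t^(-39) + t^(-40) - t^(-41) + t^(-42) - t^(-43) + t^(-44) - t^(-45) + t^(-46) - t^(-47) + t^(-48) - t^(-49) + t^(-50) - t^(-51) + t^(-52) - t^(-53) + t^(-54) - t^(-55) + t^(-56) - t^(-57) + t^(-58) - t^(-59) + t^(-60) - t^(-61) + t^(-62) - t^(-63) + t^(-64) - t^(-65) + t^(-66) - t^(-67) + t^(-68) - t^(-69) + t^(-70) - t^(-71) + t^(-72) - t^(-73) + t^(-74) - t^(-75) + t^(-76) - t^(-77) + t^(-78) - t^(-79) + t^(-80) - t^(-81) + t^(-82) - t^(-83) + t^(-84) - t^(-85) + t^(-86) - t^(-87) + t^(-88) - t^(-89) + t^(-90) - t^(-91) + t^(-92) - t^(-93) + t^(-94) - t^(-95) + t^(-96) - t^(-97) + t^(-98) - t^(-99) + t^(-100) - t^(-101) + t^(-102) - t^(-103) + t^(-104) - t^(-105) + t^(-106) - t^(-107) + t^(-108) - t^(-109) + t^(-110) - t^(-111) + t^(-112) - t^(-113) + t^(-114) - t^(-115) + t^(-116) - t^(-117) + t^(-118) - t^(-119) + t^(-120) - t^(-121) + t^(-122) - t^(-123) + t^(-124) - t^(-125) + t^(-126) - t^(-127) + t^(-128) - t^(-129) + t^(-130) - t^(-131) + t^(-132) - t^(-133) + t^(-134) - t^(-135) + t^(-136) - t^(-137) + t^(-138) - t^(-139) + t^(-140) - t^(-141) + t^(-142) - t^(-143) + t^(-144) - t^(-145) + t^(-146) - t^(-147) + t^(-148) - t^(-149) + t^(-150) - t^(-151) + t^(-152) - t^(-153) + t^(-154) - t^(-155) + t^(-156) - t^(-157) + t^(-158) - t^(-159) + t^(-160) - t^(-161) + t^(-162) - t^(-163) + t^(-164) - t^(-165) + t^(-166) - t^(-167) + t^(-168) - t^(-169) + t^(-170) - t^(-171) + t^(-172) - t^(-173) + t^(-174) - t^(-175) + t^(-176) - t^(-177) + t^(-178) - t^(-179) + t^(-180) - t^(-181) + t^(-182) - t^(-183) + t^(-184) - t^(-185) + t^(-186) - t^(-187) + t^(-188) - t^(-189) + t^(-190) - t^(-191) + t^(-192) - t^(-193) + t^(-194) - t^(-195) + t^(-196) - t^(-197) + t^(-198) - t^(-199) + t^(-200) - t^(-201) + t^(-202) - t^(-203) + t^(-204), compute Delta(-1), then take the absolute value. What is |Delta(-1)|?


Step 1: The polynomial has 409 terms with alternating signs, exponents from 204 down to -204.
Step 2: Substitute t = -1. The i-th term has coefficient (-1)^i and exponent (m-i),
  so its value is (-1)^i * (-1)^(m-i) = (-1)^m = 1 for every i.
Step 3: All 409 terms equal 1, so Delta(-1) = 409 * (1) = 409
Step 4: |Delta(-1)| = 409

409


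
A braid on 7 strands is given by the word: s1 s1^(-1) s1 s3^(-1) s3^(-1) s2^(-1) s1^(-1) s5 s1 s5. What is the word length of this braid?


The word length counts the number of generators (including inverses).
Listing each generator: s1, s1^(-1), s1, s3^(-1), s3^(-1), s2^(-1), s1^(-1), s5, s1, s5
There are 10 generators in this braid word.

10


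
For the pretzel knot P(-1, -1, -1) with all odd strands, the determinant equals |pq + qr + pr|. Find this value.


Step 1: Compute pq + qr + pr.
pq = (-1)*(-1) = 1
qr = (-1)*(-1) = 1
pr = (-1)*(-1) = 1
pq + qr + pr = 1 + 1 + 1 = 3
Step 2: Take absolute value.
det(P(-1,-1,-1)) = |3| = 3

3


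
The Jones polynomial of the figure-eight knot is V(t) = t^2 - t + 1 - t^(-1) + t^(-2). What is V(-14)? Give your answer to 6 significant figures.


Substituting t = -14 into V(t) = t^2 - t + 1 - t^(-1) + t^(-2):
  (+)t^(2) = 196
  (-)t^(1) = 14
  (+)t^(0) = 1
  (-)t^(-1) = 0.0714286
  (+)t^(-2) = 0.00510204
Sum = (196) + (14) + (1) + (0.0714286) + (0.00510204)
= 211.0765306
Rounded to 6 significant figures: 211.077

211.077


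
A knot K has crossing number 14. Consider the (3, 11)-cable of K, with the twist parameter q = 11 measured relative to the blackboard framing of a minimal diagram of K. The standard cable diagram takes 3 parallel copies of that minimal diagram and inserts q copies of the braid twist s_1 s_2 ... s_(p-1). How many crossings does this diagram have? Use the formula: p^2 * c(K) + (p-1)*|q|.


Step 1: Each of the c(K) crossings of the companion diagram becomes p*p = p^2 crossings among the p parallel strands, and each of the |q| twists s_1 s_2 ... s_(p-1) adds (p-1) crossings.
  Crossings = p^2 * c(K) + (p-1)*|q|
Step 2: = 3^2 * 14 + (3-1)*11
Step 3: = 9*14 + 2*11
Step 4: = 126 + 22 = 148

148


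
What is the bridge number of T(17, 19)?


The bridge number of T(p,q) is min(p,q).
min(17, 19) = 17

17


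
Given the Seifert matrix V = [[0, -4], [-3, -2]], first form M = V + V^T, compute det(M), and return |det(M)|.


Step 1: Form V + V^T where V = [[0, -4], [-3, -2]]
  V^T = [[0, -3], [-4, -2]]
  V + V^T = [[0, -7], [-7, -4]]
Step 2: det(V + V^T) = 0*(-4) - (-7)*(-7)
  = 0 - 49 = -49
Step 3: Knot determinant = |det(V + V^T)| = |-49| = 49

49


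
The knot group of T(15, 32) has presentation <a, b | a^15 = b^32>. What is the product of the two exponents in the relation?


The relation is a^15 = b^32.
Product of exponents = 15 * 32
= 480

480


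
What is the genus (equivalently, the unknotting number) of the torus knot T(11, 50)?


For a torus knot T(p,q), both the unknotting number and genus equal (p-1)(q-1)/2.
= (11-1)(50-1)/2
= 10*49/2
= 490/2 = 245

245


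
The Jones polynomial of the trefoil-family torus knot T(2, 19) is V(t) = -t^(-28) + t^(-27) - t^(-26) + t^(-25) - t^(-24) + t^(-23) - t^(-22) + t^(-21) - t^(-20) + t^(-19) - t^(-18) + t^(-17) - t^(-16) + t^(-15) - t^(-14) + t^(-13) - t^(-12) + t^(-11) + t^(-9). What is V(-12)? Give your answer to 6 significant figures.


Substituting t = -12 into V(t) = -t^(-28) + t^(-27) - t^(-26) + t^(-25) - t^(-24) + t^(-23) - t^(-22) + t^(-21) - t^(-20) + t^(-19) - t^(-18) + t^(-17) - t^(-16) + t^(-15) - t^(-14) + t^(-13) - t^(-12) + t^(-11) + t^(-9):
  (-)t^(-28) = -6.06632e-31
  (+)t^(-27) = -7.27958e-30
  (-)t^(-26) = -8.7355e-29
  (+)t^(-25) = -1.04826e-27
  (-)t^(-24) = -1.25791e-26
  (+)t^(-23) = -1.50949e-25
  (-)t^(-22) = -1.81139e-24
  (+)t^(-21) = -2.17367e-23
  (-)t^(-20) = -2.60841e-22
  (+)t^(-19) = -3.13009e-21
  (-)t^(-18) = -3.7561e-20
  (+)t^(-17) = -4.50732e-19
  (-)t^(-16) = -5.40879e-18
  (+)t^(-15) = -6.49055e-17
  (-)t^(-14) = -7.78866e-16
  (+)t^(-13) = -9.34639e-15
  (-)t^(-12) = -1.12157e-13
  (+)t^(-11) = -1.34588e-12
  (+)t^(-9) = -1.93807e-10
Sum = (-6.06632e-31) + (-7.27958e-30) + (-8.7355e-29) + (-1.04826e-27) + (-1.25791e-26) + (-1.50949e-25) + (-1.81139e-24) + (-2.17367e-23) + (-2.60841e-22) + (-3.13009e-21) + (-3.7561e-20) + (-4.50732e-19) + (-5.40879e-18) + (-6.49055e-17) + (-7.78866e-16) + (-9.34639e-15) + (-1.12157e-13) + (-1.34588e-12) + (-1.93807e-10)
= -1.95274932e-10
Rounded to 6 significant figures: -1.95275e-10

-1.95275e-10


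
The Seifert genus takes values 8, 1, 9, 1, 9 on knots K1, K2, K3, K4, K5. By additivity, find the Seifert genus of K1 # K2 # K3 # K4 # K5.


The Seifert genus is additive under connected sum.
Seifert genus(K1 # K2 # K3 # K4 # K5) = (8) + (1) + (9) + (1) + (9)
= 28

28


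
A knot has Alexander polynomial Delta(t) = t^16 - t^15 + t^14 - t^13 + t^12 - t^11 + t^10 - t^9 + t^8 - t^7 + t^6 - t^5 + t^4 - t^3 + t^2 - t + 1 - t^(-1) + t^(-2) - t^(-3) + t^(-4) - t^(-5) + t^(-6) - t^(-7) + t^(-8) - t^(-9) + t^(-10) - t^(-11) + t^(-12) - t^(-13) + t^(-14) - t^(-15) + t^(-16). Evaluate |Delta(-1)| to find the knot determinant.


Step 1: The polynomial has 33 terms with alternating signs, exponents from 16 down to -16.
Step 2: Substitute t = -1. The i-th term has coefficient (-1)^i and exponent (m-i),
  so its value is (-1)^i * (-1)^(m-i) = (-1)^m = 1 for every i.
Step 3: All 33 terms equal 1, so Delta(-1) = 33 * (1) = 33
Step 4: |Delta(-1)| = 33

33


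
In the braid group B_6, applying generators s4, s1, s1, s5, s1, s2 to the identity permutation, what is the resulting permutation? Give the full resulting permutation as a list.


Starting with identity [1, 2, 3, 4, 5, 6].
Apply generators in sequence:
  After s4: [1, 2, 3, 5, 4, 6]
  After s1: [2, 1, 3, 5, 4, 6]
  After s1: [1, 2, 3, 5, 4, 6]
  After s5: [1, 2, 3, 5, 6, 4]
  After s1: [2, 1, 3, 5, 6, 4]
  After s2: [2, 3, 1, 5, 6, 4]
Final permutation: [2, 3, 1, 5, 6, 4]

[2, 3, 1, 5, 6, 4]


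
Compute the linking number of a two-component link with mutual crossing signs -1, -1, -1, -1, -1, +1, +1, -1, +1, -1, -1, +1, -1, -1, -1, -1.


Step 1: Count positive crossings: 4
Step 2: Count negative crossings: 12
Step 3: Sum of signs = 4 - 12 = -8
Step 4: Linking number = sum/2 = -8/2 = -4

-4


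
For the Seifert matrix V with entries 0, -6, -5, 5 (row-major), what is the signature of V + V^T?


Step 1: V + V^T = [[0, -11], [-11, 10]]
Step 2: trace = 10, det = -121
Step 3: Discriminant = 10^2 - 4*(-121) = 584
Step 4: Eigenvalues: 17.083, -7.08305
Step 5: Signature = (# positive eigenvalues) - (# negative eigenvalues) = 0

0


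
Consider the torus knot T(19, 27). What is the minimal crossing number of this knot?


For a torus knot T(p, q) with gcd(p,q)=1,
the crossing number is min(p*(q-1), q*(p-1)).
p*(q-1) = 19*26 = 494
q*(p-1) = 27*18 = 486
min(494, 486) = 486

486


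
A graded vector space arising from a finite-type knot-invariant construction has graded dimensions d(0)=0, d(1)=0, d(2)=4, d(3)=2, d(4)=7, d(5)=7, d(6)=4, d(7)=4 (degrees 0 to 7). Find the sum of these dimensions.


Total dimension = d(0) + d(1) + ... + d(7)
= 0 + 0 + 4 + 2 + 7 + 7 + 4 + 4
= 28

28


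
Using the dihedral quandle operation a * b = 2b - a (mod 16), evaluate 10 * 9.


10 * 9 = 2*9 - 10 mod 16
= 18 - 10 mod 16
= 8 mod 16 = 8

8


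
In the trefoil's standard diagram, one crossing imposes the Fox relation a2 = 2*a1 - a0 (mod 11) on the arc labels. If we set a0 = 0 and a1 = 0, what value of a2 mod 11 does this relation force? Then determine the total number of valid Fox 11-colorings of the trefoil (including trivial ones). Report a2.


Step 1: Apply the given crossing relation 2*a1 - a0 - a2 = 0 (mod 11).
  a2 = 2*a1 - a0 mod 11
  a2 = 2*0 - 0 mod 11
  a2 = 0 - 0 mod 11
  a2 = 0 mod 11 = 0
Step 2: The trefoil has determinant 3.
  Number of Fox p-colorings (p prime) is p^2 if p = 3, else p.
  Since 11 does not divide 3, only trivial (constant) colorings exist.
  (Here a0 = a1 = a2 = 0, the constant coloring, which is valid.)
  Total colorings = 11
Step 3: a2 = 0, total Fox 11-colorings = 11

0


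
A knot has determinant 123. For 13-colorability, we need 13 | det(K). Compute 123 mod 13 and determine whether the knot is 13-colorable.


Step 1: A knot is p-colorable if and only if p divides its determinant.
Step 2: Compute 123 mod 13.
123 = 9 * 13 + 6
Step 3: 123 mod 13 = 6
Step 4: The knot is 13-colorable: no

6


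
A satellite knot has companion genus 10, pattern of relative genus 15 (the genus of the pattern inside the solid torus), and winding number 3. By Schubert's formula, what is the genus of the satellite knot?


Schubert: g(satellite) = g_rel(pattern) + |winding| * g(companion),
where g_rel(pattern) is the genus of the pattern relative to the solid torus.
= 15 + 3 * 10
= 15 + 30 = 45

45


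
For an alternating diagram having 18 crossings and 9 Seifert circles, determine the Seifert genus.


For alternating knots, g = (c - s + 1)/2.
= (18 - 9 + 1)/2
= 10/2 = 5

5


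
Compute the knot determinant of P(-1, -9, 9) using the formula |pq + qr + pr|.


Step 1: Compute pq + qr + pr.
pq = (-1)*(-9) = 9
qr = (-9)*9 = -81
pr = (-1)*9 = -9
pq + qr + pr = 9 + (-81) + (-9) = -81
Step 2: Take absolute value.
det(P(-1,-9,9)) = |-81| = 81

81


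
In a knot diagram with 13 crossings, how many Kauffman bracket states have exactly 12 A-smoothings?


We choose which 12 of 13 crossings get A-smoothings.
C(13, 12) = 13! / (12! * 1!)
= 13

13


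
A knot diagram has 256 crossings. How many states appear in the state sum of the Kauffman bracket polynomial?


Each crossing contributes 2 choices (A-smoothing or B-smoothing).
Total states = 2^256 = 115792089237316195423570985008687907853269984665640564039457584007913129639936

115792089237316195423570985008687907853269984665640564039457584007913129639936


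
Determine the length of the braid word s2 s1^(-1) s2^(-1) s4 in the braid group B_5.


The word length counts the number of generators (including inverses).
Listing each generator: s2, s1^(-1), s2^(-1), s4
There are 4 generators in this braid word.

4


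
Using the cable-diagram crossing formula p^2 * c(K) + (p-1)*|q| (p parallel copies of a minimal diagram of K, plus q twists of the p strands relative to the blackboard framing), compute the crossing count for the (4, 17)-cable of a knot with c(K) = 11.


Step 1: Each of the c(K) crossings of the companion diagram becomes p*p = p^2 crossings among the p parallel strands, and each of the |q| twists s_1 s_2 ... s_(p-1) adds (p-1) crossings.
  Crossings = p^2 * c(K) + (p-1)*|q|
Step 2: = 4^2 * 11 + (4-1)*17
Step 3: = 16*11 + 3*17
Step 4: = 176 + 51 = 227

227


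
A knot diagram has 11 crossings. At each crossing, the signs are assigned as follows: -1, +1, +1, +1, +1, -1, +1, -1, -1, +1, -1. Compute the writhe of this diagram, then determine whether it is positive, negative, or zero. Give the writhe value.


Step 1: Count positive crossings (+1).
Positive crossings: 6
Step 2: Count negative crossings (-1).
Negative crossings: 5
Step 3: Writhe = (positive) - (negative)
w = 6 - 5 = 1
Step 4: |w| = 1, and w is positive

1


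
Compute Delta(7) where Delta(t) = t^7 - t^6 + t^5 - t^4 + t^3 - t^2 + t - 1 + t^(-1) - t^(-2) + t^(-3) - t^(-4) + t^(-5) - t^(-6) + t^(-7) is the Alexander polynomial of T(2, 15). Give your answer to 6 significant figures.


Substituting t = 7 into Delta(t) = t^7 - t^6 + t^5 - t^4 + t^3 - t^2 + t - 1 + t^(-1) - t^(-2) + t^(-3) - t^(-4) + t^(-5) - t^(-6) + t^(-7):
Term values: (823543) + (-117649) + (16807) + (-2401) + (343) + (-49) + (7) + (-1) + (0.142857) + (-0.0204082) + (0.00291545) + (-0.000416493) + (5.9499e-05) + (-8.49986e-06) + (1.21427e-06)
Sum = 720600.125
Rounded to 6 significant figures: 720600

720600


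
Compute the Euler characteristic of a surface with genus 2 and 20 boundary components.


chi = 2 - 2g - b
= 2 - 2*2 - 20
= 2 - 4 - 20 = -22

-22


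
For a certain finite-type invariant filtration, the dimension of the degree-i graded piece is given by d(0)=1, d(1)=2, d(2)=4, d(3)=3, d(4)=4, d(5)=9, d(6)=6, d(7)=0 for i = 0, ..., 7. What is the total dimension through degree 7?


Total dimension = d(0) + d(1) + ... + d(7)
= 1 + 2 + 4 + 3 + 4 + 9 + 6 + 0
= 29

29


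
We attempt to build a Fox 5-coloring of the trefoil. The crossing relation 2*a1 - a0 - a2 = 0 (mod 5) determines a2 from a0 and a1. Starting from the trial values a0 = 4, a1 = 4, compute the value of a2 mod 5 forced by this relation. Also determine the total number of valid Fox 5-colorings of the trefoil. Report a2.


Step 1: Apply the given crossing relation 2*a1 - a0 - a2 = 0 (mod 5).
  a2 = 2*a1 - a0 mod 5
  a2 = 2*4 - 4 mod 5
  a2 = 8 - 4 mod 5
  a2 = 4 mod 5 = 4
Step 2: The trefoil has determinant 3.
  Number of Fox p-colorings (p prime) is p^2 if p = 3, else p.
  Since 5 does not divide 3, only trivial (constant) colorings exist.
  (Here a0 = a1 = a2 = 4, the constant coloring, which is valid.)
  Total colorings = 5
Step 3: a2 = 4, total Fox 5-colorings = 5

4


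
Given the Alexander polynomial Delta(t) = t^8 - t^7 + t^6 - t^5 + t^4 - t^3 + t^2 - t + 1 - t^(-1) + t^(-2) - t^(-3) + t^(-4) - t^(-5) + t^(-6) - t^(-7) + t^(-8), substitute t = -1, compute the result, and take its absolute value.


Step 1: The polynomial has 17 terms with alternating signs, exponents from 8 down to -8.
Step 2: Substitute t = -1. The i-th term has coefficient (-1)^i and exponent (m-i),
  so its value is (-1)^i * (-1)^(m-i) = (-1)^m = 1 for every i.
Step 3: All 17 terms equal 1, so Delta(-1) = 17 * (1) = 17
Step 4: |Delta(-1)| = 17

17


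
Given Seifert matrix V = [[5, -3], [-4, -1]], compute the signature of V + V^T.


Step 1: V + V^T = [[10, -7], [-7, -2]]
Step 2: trace = 8, det = -69
Step 3: Discriminant = 8^2 - 4*(-69) = 340
Step 4: Eigenvalues: 13.2195, -5.21954
Step 5: Signature = (# positive eigenvalues) - (# negative eigenvalues) = 0

0


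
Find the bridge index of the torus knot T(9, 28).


The bridge number of T(p,q) is min(p,q).
min(9, 28) = 9

9


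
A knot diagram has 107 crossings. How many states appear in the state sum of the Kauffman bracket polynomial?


Each crossing contributes 2 choices (A-smoothing or B-smoothing).
Total states = 2^107 = 162259276829213363391578010288128

162259276829213363391578010288128


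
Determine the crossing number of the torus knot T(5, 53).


For a torus knot T(p, q) with gcd(p,q)=1,
the crossing number is min(p*(q-1), q*(p-1)).
p*(q-1) = 5*52 = 260
q*(p-1) = 53*4 = 212
min(260, 212) = 212

212


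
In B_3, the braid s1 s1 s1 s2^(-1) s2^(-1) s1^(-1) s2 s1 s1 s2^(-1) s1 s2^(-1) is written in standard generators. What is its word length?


The word length counts the number of generators (including inverses).
Listing each generator: s1, s1, s1, s2^(-1), s2^(-1), s1^(-1), s2, s1, s1, s2^(-1), s1, s2^(-1)
There are 12 generators in this braid word.

12


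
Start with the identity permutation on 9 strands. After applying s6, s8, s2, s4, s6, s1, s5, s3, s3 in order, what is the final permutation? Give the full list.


Starting with identity [1, 2, 3, 4, 5, 6, 7, 8, 9].
Apply generators in sequence:
  After s6: [1, 2, 3, 4, 5, 7, 6, 8, 9]
  After s8: [1, 2, 3, 4, 5, 7, 6, 9, 8]
  After s2: [1, 3, 2, 4, 5, 7, 6, 9, 8]
  After s4: [1, 3, 2, 5, 4, 7, 6, 9, 8]
  After s6: [1, 3, 2, 5, 4, 6, 7, 9, 8]
  After s1: [3, 1, 2, 5, 4, 6, 7, 9, 8]
  After s5: [3, 1, 2, 5, 6, 4, 7, 9, 8]
  After s3: [3, 1, 5, 2, 6, 4, 7, 9, 8]
  After s3: [3, 1, 2, 5, 6, 4, 7, 9, 8]
Final permutation: [3, 1, 2, 5, 6, 4, 7, 9, 8]

[3, 1, 2, 5, 6, 4, 7, 9, 8]


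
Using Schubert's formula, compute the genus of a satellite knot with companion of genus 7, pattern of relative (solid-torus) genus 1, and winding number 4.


Schubert: g(satellite) = g_rel(pattern) + |winding| * g(companion),
where g_rel(pattern) is the genus of the pattern relative to the solid torus.
= 1 + 4 * 7
= 1 + 28 = 29

29


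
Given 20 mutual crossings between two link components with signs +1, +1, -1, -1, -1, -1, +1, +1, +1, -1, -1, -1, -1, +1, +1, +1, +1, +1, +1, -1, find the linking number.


Step 1: Count positive crossings: 11
Step 2: Count negative crossings: 9
Step 3: Sum of signs = 11 - 9 = 2
Step 4: Linking number = sum/2 = 2/2 = 1

1


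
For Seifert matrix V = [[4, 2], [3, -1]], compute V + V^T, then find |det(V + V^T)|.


Step 1: Form V + V^T where V = [[4, 2], [3, -1]]
  V^T = [[4, 3], [2, -1]]
  V + V^T = [[8, 5], [5, -2]]
Step 2: det(V + V^T) = 8*(-2) - 5*5
  = -16 - 25 = -41
Step 3: Knot determinant = |det(V + V^T)| = |-41| = 41

41


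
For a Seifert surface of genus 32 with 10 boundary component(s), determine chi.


chi = 2 - 2g - b
= 2 - 2*32 - 10
= 2 - 64 - 10 = -72

-72


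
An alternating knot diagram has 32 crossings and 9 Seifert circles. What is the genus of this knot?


For alternating knots, g = (c - s + 1)/2.
= (32 - 9 + 1)/2
= 24/2 = 12

12


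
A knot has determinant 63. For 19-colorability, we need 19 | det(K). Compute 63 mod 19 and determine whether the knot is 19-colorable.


Step 1: A knot is p-colorable if and only if p divides its determinant.
Step 2: Compute 63 mod 19.
63 = 3 * 19 + 6
Step 3: 63 mod 19 = 6
Step 4: The knot is 19-colorable: no

6


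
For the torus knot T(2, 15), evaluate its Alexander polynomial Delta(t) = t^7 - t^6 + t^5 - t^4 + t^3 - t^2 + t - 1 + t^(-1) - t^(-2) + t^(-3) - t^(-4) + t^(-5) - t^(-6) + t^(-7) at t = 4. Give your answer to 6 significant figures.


Substituting t = 4 into Delta(t) = t^7 - t^6 + t^5 - t^4 + t^3 - t^2 + t - 1 + t^(-1) - t^(-2) + t^(-3) - t^(-4) + t^(-5) - t^(-6) + t^(-7):
Term values: (16384) + (-4096) + (1024) + (-256) + (64) + (-16) + (4) + (-1) + (0.25) + (-0.0625) + (0.015625) + (-0.00390625) + (0.000976562) + (-0.000244141) + (6.10352e-05)
Sum = 13107.20001
Rounded to 6 significant figures: 13107.2

13107.2


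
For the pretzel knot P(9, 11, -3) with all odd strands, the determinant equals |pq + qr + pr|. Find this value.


Step 1: Compute pq + qr + pr.
pq = 9*11 = 99
qr = 11*(-3) = -33
pr = 9*(-3) = -27
pq + qr + pr = 99 + (-33) + (-27) = 39
Step 2: Take absolute value.
det(P(9,11,-3)) = |39| = 39

39


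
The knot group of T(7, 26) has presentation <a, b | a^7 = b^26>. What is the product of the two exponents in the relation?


The relation is a^7 = b^26.
Product of exponents = 7 * 26
= 182

182


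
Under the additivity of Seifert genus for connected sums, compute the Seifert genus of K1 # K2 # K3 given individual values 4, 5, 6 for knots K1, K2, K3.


The Seifert genus is additive under connected sum.
Seifert genus(K1 # K2 # K3) = (4) + (5) + (6)
= 15

15


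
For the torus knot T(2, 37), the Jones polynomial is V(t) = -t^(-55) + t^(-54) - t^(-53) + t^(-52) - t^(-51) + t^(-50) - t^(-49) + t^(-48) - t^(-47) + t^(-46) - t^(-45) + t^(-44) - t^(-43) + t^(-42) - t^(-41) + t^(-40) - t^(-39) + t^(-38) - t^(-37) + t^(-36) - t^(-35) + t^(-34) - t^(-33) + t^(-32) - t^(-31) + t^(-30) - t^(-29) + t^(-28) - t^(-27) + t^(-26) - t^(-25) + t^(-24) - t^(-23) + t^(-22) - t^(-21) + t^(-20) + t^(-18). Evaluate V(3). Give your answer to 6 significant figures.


Substituting t = 3 into V(t) = -t^(-55) + t^(-54) - t^(-53) + t^(-52) - t^(-51) + t^(-50) - t^(-49) + t^(-48) - t^(-47) + t^(-46) - t^(-45) + t^(-44) - t^(-43) + t^(-42) - t^(-41) + t^(-40) - t^(-39) + t^(-38) - t^(-37) + t^(-36) - t^(-35) + t^(-34) - t^(-33) + t^(-32) - t^(-31) + t^(-30) - t^(-29) + t^(-28) - t^(-27) + t^(-26) - t^(-25) + t^(-24) - t^(-23) + t^(-22) - t^(-21) + t^(-20) + t^(-18):
  (-)t^(-55) = -5.73233e-27
  (+)t^(-54) = 1.7197e-26
  (-)t^(-53) = -5.15909e-26
  (+)t^(-52) = 1.54773e-25
  (-)t^(-51) = -4.64319e-25
  (+)t^(-50) = 1.39296e-24
  (-)t^(-49) = -4.17887e-24
  (+)t^(-48) = 1.25366e-23
  (-)t^(-47) = -3.76098e-23
  (+)t^(-46) = 1.12829e-22
  (-)t^(-45) = -3.38488e-22
  (+)t^(-44) = 1.01546e-21
  (-)t^(-43) = -3.04639e-21
  (+)t^(-42) = 9.13918e-21
  (-)t^(-41) = -2.74175e-20
  (+)t^(-40) = 8.22526e-20
  (-)t^(-39) = -2.46758e-19
  (+)t^(-38) = 7.40274e-19
  (-)t^(-37) = -2.22082e-18
  (+)t^(-36) = 6.66246e-18
  (-)t^(-35) = -1.99874e-17
  (+)t^(-34) = 5.99622e-17
  (-)t^(-33) = -1.79887e-16
  (+)t^(-32) = 5.3966e-16
  (-)t^(-31) = -1.61898e-15
  (+)t^(-30) = 4.85694e-15
  (-)t^(-29) = -1.45708e-14
  (+)t^(-28) = 4.37124e-14
  (-)t^(-27) = -1.31137e-13
  (+)t^(-26) = 3.93412e-13
  (-)t^(-25) = -1.18024e-12
  (+)t^(-24) = 3.54071e-12
  (-)t^(-23) = -1.06221e-11
  (+)t^(-22) = 3.18664e-11
  (-)t^(-21) = -9.55991e-11
  (+)t^(-20) = 2.86797e-10
  (+)t^(-18) = 2.58117e-09
Sum = (-5.73233e-27) + (1.7197e-26) + (-5.15909e-26) + (1.54773e-25) + (-4.64319e-25) + (1.39296e-24) + (-4.17887e-24) + (1.25366e-23) + (-3.76098e-23) + (1.12829e-22) + (-3.38488e-22) + (1.01546e-21) + (-3.04639e-21) + (9.13918e-21) + (-2.74175e-20) + (8.22526e-20) + (-2.46758e-19) + (7.40274e-19) + (-2.22082e-18) + (6.66246e-18) + (-1.99874e-17) + (5.99622e-17) + (-1.79887e-16) + (5.3966e-16) + (-1.61898e-15) + (4.85694e-15) + (-1.45708e-14) + (4.37124e-14) + (-1.31137e-13) + (3.93412e-13) + (-1.18024e-12) + (3.54071e-12) + (-1.06221e-11) + (3.18664e-11) + (-9.55991e-11) + (2.86797e-10) + (2.58117e-09)
= 2.796272691e-09
Rounded to 6 significant figures: 2.79627e-09

2.79627e-09


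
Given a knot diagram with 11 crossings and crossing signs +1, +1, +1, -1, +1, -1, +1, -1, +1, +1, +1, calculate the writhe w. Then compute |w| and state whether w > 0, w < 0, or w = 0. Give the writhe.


Step 1: Count positive crossings (+1).
Positive crossings: 8
Step 2: Count negative crossings (-1).
Negative crossings: 3
Step 3: Writhe = (positive) - (negative)
w = 8 - 3 = 5
Step 4: |w| = 5, and w is positive

5


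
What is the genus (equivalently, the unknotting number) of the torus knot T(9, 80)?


For a torus knot T(p,q), both the unknotting number and genus equal (p-1)(q-1)/2.
= (9-1)(80-1)/2
= 8*79/2
= 632/2 = 316

316


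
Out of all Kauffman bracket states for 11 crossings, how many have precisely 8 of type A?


We choose which 8 of 11 crossings get A-smoothings.
C(11, 8) = 11! / (8! * 3!)
= 165

165


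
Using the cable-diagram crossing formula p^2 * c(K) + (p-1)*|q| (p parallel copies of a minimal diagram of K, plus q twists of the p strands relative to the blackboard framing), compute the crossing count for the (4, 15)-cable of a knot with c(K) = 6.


Step 1: Each of the c(K) crossings of the companion diagram becomes p*p = p^2 crossings among the p parallel strands, and each of the |q| twists s_1 s_2 ... s_(p-1) adds (p-1) crossings.
  Crossings = p^2 * c(K) + (p-1)*|q|
Step 2: = 4^2 * 6 + (4-1)*15
Step 3: = 16*6 + 3*15
Step 4: = 96 + 45 = 141

141


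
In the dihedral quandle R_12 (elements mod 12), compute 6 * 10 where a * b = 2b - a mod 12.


6 * 10 = 2*10 - 6 mod 12
= 20 - 6 mod 12
= 14 mod 12 = 2

2


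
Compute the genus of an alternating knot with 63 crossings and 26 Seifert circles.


For alternating knots, g = (c - s + 1)/2.
= (63 - 26 + 1)/2
= 38/2 = 19

19


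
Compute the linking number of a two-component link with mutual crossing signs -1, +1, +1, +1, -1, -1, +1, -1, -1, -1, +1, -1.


Step 1: Count positive crossings: 5
Step 2: Count negative crossings: 7
Step 3: Sum of signs = 5 - 7 = -2
Step 4: Linking number = sum/2 = -2/2 = -1

-1


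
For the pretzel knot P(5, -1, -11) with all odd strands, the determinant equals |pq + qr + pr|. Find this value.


Step 1: Compute pq + qr + pr.
pq = 5*(-1) = -5
qr = (-1)*(-11) = 11
pr = 5*(-11) = -55
pq + qr + pr = -5 + 11 + (-55) = -49
Step 2: Take absolute value.
det(P(5,-1,-11)) = |-49| = 49

49


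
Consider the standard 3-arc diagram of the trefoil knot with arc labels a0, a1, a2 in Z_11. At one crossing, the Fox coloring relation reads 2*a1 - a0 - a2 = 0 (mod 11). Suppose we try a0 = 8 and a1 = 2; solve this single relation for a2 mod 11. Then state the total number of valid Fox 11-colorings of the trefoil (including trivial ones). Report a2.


Step 1: Apply the given crossing relation 2*a1 - a0 - a2 = 0 (mod 11).
  a2 = 2*a1 - a0 mod 11
  a2 = 2*2 - 8 mod 11
  a2 = 4 - 8 mod 11
  a2 = -4 mod 11 = 7
Step 2: The trefoil has determinant 3.
  Number of Fox p-colorings (p prime) is p^2 if p = 3, else p.
  Since 11 does not divide 3, only trivial (constant) colorings exist.
  (So the trial a0 = 8, a1 = 2 with a0 != a1 does NOT extend to a valid coloring of the whole trefoil: the other two crossing relations require 3*(a1 - a0) = 0 (mod 11), which fails.)
  Total colorings = 11
Step 3: a2 = 7, total Fox 11-colorings = 11

7


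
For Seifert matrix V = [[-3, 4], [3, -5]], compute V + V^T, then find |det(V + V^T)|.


Step 1: Form V + V^T where V = [[-3, 4], [3, -5]]
  V^T = [[-3, 3], [4, -5]]
  V + V^T = [[-6, 7], [7, -10]]
Step 2: det(V + V^T) = (-6)*(-10) - 7*7
  = 60 - 49 = 11
Step 3: Knot determinant = |det(V + V^T)| = |11| = 11

11


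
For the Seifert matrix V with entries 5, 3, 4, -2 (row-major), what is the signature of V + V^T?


Step 1: V + V^T = [[10, 7], [7, -4]]
Step 2: trace = 6, det = -89
Step 3: Discriminant = 6^2 - 4*(-89) = 392
Step 4: Eigenvalues: 12.8995, -6.89949
Step 5: Signature = (# positive eigenvalues) - (# negative eigenvalues) = 0

0


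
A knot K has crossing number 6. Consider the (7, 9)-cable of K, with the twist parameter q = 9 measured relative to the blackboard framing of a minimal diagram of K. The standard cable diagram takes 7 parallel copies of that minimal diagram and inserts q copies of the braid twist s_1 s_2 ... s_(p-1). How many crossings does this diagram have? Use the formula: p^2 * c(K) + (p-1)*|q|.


Step 1: Each of the c(K) crossings of the companion diagram becomes p*p = p^2 crossings among the p parallel strands, and each of the |q| twists s_1 s_2 ... s_(p-1) adds (p-1) crossings.
  Crossings = p^2 * c(K) + (p-1)*|q|
Step 2: = 7^2 * 6 + (7-1)*9
Step 3: = 49*6 + 6*9
Step 4: = 294 + 54 = 348

348


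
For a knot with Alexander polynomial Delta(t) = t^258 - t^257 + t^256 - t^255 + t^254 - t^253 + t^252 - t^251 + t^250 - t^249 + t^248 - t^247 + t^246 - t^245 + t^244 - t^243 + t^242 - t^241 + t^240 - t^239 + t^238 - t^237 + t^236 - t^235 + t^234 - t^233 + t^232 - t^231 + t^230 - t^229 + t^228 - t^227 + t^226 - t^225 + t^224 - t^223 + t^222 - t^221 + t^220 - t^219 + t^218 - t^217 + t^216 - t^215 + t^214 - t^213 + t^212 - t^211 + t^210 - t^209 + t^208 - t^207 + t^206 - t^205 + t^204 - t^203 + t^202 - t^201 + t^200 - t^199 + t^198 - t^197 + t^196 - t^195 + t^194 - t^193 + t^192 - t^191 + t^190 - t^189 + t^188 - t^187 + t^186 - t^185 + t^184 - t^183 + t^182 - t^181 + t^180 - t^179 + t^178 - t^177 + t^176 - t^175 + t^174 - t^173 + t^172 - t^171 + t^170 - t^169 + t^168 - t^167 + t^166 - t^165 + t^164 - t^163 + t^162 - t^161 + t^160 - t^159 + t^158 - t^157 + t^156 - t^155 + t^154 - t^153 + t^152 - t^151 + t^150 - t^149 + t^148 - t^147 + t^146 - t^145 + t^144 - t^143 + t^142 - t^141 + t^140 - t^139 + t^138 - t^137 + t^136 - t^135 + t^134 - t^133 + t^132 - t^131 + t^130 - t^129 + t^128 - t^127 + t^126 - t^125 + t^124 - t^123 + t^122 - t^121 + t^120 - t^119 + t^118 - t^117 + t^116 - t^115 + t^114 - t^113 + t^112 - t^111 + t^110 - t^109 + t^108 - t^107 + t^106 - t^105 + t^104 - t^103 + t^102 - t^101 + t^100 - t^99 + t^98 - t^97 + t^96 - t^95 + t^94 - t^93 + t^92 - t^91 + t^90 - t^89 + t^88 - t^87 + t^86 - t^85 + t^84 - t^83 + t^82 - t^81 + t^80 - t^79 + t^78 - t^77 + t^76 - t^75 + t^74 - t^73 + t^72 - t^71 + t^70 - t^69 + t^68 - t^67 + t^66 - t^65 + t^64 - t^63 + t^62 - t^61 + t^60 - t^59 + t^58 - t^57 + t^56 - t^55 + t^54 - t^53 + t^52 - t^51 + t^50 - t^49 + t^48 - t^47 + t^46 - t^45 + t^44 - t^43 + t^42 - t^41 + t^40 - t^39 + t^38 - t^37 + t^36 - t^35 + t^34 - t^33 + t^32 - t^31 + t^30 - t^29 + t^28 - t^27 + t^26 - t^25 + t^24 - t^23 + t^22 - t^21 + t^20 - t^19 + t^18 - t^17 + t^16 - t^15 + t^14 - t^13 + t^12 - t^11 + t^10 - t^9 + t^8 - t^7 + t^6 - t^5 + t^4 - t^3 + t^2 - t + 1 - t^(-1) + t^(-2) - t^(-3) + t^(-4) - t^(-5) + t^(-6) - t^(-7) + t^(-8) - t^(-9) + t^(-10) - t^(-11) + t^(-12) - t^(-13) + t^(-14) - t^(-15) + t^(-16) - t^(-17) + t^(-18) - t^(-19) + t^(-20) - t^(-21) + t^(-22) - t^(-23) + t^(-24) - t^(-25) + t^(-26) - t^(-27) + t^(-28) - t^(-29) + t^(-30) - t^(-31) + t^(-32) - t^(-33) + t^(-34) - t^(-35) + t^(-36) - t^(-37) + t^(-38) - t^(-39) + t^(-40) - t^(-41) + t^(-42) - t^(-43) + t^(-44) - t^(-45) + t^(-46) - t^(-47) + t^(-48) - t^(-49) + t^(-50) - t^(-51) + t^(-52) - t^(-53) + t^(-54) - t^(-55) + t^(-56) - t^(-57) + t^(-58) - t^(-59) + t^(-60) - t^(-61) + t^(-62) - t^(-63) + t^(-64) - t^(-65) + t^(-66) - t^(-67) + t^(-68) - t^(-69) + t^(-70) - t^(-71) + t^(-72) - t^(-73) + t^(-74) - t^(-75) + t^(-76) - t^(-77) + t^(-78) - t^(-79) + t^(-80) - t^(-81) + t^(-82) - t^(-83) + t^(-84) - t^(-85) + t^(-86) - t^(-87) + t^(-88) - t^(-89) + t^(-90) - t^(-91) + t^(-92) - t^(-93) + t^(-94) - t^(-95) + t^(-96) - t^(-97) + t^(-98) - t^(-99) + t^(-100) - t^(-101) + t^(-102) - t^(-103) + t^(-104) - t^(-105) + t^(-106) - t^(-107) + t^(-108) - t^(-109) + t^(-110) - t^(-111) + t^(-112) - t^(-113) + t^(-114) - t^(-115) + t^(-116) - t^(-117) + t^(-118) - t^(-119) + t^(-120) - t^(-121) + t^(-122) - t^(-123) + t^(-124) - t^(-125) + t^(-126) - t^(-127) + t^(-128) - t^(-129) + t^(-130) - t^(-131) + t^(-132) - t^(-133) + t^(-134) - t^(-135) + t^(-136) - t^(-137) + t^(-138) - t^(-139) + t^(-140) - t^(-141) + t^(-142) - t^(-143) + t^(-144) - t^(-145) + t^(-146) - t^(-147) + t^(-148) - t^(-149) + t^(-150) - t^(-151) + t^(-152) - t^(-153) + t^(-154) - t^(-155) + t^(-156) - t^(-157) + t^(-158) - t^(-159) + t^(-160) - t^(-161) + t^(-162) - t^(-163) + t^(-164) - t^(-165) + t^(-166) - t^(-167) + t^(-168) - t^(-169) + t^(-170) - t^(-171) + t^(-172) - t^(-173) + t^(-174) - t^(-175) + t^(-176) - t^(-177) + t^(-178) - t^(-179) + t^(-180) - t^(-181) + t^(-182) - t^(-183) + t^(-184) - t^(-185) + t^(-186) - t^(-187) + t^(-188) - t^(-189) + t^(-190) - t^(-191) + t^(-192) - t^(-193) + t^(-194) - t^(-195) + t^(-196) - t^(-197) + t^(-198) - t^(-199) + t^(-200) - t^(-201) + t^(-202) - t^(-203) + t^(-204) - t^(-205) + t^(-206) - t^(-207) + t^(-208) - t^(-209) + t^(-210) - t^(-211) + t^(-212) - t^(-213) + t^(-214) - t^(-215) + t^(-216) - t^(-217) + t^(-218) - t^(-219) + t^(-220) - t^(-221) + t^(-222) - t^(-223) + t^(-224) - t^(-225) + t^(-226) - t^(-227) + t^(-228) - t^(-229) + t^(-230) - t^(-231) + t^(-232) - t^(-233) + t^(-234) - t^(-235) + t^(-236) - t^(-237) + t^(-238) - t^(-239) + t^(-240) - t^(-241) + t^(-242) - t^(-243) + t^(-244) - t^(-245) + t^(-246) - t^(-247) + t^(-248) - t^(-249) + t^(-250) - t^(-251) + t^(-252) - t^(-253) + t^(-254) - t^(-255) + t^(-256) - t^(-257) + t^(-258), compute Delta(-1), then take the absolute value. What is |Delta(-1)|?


Step 1: The polynomial has 517 terms with alternating signs, exponents from 258 down to -258.
Step 2: Substitute t = -1. The i-th term has coefficient (-1)^i and exponent (m-i),
  so its value is (-1)^i * (-1)^(m-i) = (-1)^m = 1 for every i.
Step 3: All 517 terms equal 1, so Delta(-1) = 517 * (1) = 517
Step 4: |Delta(-1)| = 517

517
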